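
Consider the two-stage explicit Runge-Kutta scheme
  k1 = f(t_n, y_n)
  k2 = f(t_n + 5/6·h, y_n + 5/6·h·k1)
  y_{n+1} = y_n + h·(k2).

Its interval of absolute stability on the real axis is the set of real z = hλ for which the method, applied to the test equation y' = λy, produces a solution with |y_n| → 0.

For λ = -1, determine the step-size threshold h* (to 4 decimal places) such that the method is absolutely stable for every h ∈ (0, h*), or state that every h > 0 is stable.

(-1.2000,0); λ=-1 ⇒ h* = (6/5)/1 = 1.2000.

On y'=λy, z=hλ:
  k1=λy_n ⇒ h·k1=z·y_n;  k2=λ(1+5/6z)y_n ⇒ h·k2=z(1+5/6z)y_n
  y_{n+1}/y_n = 1 + z(1+5/6z) = 1 + z + 5/6z²
  so R(z) = 1 + z + 5/6z².

Boundary: |R(x)|=1, x<0.
x=-0.74: |R|=0.7163
R=1: x+5/6x²=0 ⇒ x=−6/5=-1.2000; min R=1−1/(4·5/6)=0.7000>−1
Confirm numerically:
  x=-1.028: |R|=0.85265 <1
  x=-0.841: |R|=0.74840 <1
  x=-0.737: |R|=0.71564 <1
  x=-0.730: |R|=0.71408 <1
  x=-1.775: |R|=1.85052 >1
  x=-1.754: |R|=1.80976 >1
  x=-1.414: |R|=1.25216 >1
So |R|<1 on (-1.2000, 0).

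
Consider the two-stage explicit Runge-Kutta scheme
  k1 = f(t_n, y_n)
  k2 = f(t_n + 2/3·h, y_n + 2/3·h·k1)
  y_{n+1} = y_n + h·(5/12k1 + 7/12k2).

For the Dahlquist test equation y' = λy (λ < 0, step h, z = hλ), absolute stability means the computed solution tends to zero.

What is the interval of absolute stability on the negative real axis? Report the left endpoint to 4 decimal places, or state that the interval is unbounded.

On y'=λy, z=hλ:
  k1=λy_n ⇒ h·k1=z·y_n;  k2=λ(1+2/3z)y_n ⇒ h·k2=z(1+2/3z)y_n
  y_{n+1}/y_n = 1 + 5/12z + 7/12z(1+2/3z) = 1 + z + 7/18z²
  ⇒ R(z) = 1 + z + 7/18z².

Need |R(x)|<1, x<0.
x=-0.56: |R|=0.5620
R=1: x+7/18x²=0 ⇒ x=−18/7=-2.5714; min R=1−1/(4·7/18)=0.3571>−1
Confirm numerically:
  x=-2.072: |R|=0.59757 <1
  x=-1.691: |R|=0.42102 <1
  x=-1.528: |R|=0.37997 <1
  x=-2.866: |R|=1.32832 >1
  x=-2.828: |R|=1.28217 >1
  x=-2.782: |R|=1.22781 >1
So |R|<1 on (-2.5714, 0).

z∈(-2.5714,0).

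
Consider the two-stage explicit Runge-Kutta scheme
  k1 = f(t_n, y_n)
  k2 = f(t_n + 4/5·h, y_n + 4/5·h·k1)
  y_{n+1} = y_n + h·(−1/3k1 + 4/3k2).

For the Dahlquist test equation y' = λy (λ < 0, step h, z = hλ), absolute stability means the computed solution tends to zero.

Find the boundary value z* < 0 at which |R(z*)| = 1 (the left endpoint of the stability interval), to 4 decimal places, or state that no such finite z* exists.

On y'=λy, z=hλ:
  k1=λy_n ⇒ h·k1=z·y_n;  k2=λ(1+4/5z)y_n ⇒ h·k2=z(1+4/5z)y_n
  y_{n+1}/y_n = 1 − 1/3z + 4/3z(1+4/5z) = 1 + z + 16/15z²
  Hence R(z) = 1 + z + 16/15z².

Find x<0 with |R(x)|<1.
x=-1.35: |R|=1.5940
R=1: x+16/15x²=0 ⇒ x=−15/16=-0.9375; min R=1−1/(4·16/15)=0.7656>−1
Confirm numerically:
  x=-0.904: |R|=0.96770 <1
  x=-0.889: |R|=0.95401 <1
  x=-0.662: |R|=0.80546 <1
  x=-0.625: |R|=0.79167 <1
  x=-1.534: |R|=1.97603 >1
  x=-0.974: |R|=1.03792 >1
So |R|<1 on (-0.9375, 0).

z* = -0.9375.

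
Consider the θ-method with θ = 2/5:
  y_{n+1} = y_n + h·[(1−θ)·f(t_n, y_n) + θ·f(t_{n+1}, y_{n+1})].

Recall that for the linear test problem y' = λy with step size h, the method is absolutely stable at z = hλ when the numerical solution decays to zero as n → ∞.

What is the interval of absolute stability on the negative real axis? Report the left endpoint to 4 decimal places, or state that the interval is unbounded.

(-10.0000, 0).

Set f=λy, z=hλ:
  y_{n+1} = y_n + z·[3/5·y_n + 2/5·y_{n+1}] ⇒ (1 − 2/5z)y_{n+1} = (1 + 3/5z)y_n
  ⇒ R(z) = (1 + 3/5z)/(1 − 2/5z).

Solve |R(x)|<1 on ℝ⁻.
x=-1.28: |R|=0.1534
R=−1: 1+3/5x = −1+2/5x ⇒ -1/5x=2 ⇒ x=2/(-1/5)=-10.0000
Confirm numerically:
  x=-7.184: |R|=0.85461 <1
  x=-6.536: |R|=0.80832 <1
  x=-6.485: |R|=0.80440 <1
  x=-10.308: |R|=1.01202 >1
  x=-10.262: |R|=1.01026 >1
Stable set (-10.0000, 0).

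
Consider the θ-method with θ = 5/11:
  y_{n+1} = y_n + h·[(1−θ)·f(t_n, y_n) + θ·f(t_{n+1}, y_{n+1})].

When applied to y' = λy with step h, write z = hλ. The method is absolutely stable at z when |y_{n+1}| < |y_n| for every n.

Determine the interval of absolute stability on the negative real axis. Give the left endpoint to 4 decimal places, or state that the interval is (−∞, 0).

Set f=λy, z=hλ:
  y_{n+1} = y_n + z·[6/11·y_n + 5/11·y_{n+1}] ⇒ (1 − 5/11z)y_{n+1} = (1 + 6/11z)y_n
  ⇒ R(z) = (1 + 6/11z)/(1 − 5/11z).

Need |R(x)|<1, x<0.
x=-1.29: |R|=0.1868
R=−1: 1+6/11x = −1+5/11x ⇒ -1/11x=2 ⇒ x=2/(-1/11)=-22.0000
Confirm numerically:
  x=-21.482: |R|=0.99563 <1
  x=-15.287: |R|=0.92322 <1
  x=-15.148: |R|=0.92101 <1
  x=-12.456: |R|=0.86976 <1
  x=-22.137: |R|=1.00113 >1
  x=-22.050: |R|=1.00041 >1
Interval (-22.0000, 0).

(-22.0000, 0).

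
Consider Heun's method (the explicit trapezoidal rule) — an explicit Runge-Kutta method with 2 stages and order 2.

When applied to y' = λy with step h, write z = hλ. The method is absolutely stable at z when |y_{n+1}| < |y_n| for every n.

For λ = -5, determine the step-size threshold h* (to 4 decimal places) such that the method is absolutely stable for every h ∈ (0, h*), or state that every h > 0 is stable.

Test eqn y'=λy, z=hλ:
  order 2, 2-stage ⇒ R(z)=1+z+z^2/2
  (e.g. R(-1.08)=0.50320, |R|=0.50320)

Boundary: |R(x)|=1, x<0.
x=-1.08: |R|=0.5032
|R(-1.77)|=0.7964 |R(-1.53)|=0.6404 |R(-0.94)|=0.5018
Bisect:
  x_lo=-2.3264 |R|=1.3796  x_hi=-0.2516 |R|=0.7801
  mid=-1.28898 |R|=0.54176 →hi
  mid=-1.80768 |R|=0.82618 →hi
  mid=-2.06703 |R|=1.06928 →lo
  mid=-1.93736 |R|=0.93932 →hi
  mid=-2.00220 |R|=1.00220 →lo
  mid=-1.96978 |R|=0.97024 →hi
  mid=-1.98599 |R|=0.98609 →hi
  ...
  [-2.00004,-1.99992] ⇒ x*=-2.0000
Stable set (-2.0000, 0).

(-2.0000,0); λ=-5 ⇒ h* = 0.4000.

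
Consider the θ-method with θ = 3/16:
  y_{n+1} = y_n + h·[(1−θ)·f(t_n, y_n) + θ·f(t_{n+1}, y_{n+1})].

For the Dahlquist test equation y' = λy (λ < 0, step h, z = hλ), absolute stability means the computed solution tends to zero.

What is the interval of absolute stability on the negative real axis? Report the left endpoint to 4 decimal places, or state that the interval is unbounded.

(-3.2000, 0).

On y'=λy, z=hλ:
  y_{n+1} = y_n + z·[13/16·y_n + 3/16·y_{n+1}] ⇒ (1 − 3/16z)y_{n+1} = (1 + 13/16z)y_n
  so R(z) = (1 + 13/16z)/(1 − 3/16z).

Solve |R(x)|<1 on ℝ⁻.
x=-0.5: |R|=0.5429
R=−1: 1+13/16x = −1+3/16x ⇒ -5/8x=2 ⇒ x=2/(-5/8)=-3.2000
Confirm numerically:
  x=-3.017: |R|=0.92695 <1
  x=-2.621: |R|=0.75736 <1
  x=-2.117: |R|=0.51546 <1
  x=-1.834: |R|=0.36471 <1
  x=-3.792: |R|=1.21625 >1
  x=-3.521: |R|=1.12084 >1
Stable set (-3.2000, 0).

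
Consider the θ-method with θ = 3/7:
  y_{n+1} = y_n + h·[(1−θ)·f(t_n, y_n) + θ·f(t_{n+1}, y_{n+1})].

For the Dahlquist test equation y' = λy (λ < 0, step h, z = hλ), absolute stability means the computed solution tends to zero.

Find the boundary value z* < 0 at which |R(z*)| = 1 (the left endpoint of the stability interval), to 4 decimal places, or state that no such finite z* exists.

left endpoint -14.0000.

Set f=λy, z=hλ:
  y_{n+1} = y_n + z·[4/7·y_n + 3/7·y_{n+1}] ⇒ (1 − 3/7z)y_{n+1} = (1 + 4/7z)y_n
  Hence R(z) = (1 + 4/7z)/(1 − 3/7z).

Find x<0 with |R(x)|<1.
x=-0.76: |R|=0.4267
R=−1: 1+4/7x = −1+3/7x ⇒ -1/7x=2 ⇒ x=2/(-1/7)=-14.0000
Confirm numerically:
  x=-10.251: |R|=0.90070 <1
  x=-8.670: |R|=0.83853 <1
  x=-8.516: |R|=0.83151 <1
  x=-7.522: |R|=0.78090 <1
  x=-14.383: |R|=1.00764 >1
  x=-14.321: |R|=1.00642 >1
Interval (-14.0000, 0).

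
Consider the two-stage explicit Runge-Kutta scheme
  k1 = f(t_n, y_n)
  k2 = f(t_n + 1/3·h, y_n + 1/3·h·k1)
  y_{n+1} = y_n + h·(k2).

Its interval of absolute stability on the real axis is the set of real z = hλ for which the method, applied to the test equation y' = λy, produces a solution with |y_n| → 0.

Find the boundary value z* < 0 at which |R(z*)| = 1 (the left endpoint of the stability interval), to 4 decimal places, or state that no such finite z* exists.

left endpoint -3.0000.

Test eqn y'=λy, z=hλ:
  k1=λy_n ⇒ h·k1=z·y_n;  k2=λ(1+1/3z)y_n ⇒ h·k2=z(1+1/3z)y_n
  y_{n+1}/y_n = 1 + z(1+1/3z) = 1 + z + 1/3z²
  so R(z) = 1 + z + 1/3z².

Find x<0 with |R(x)|<1.
x=-1.28: |R|=0.2661
R=1: x+1/3x²=0 ⇒ x=−3=-3.0000; min R=1−1/(4·1/3)=0.2500>−1
Confirm numerically:
  x=-2.623: |R|=0.67038 <1
  x=-1.861: |R|=0.29344 <1
  x=-1.557: |R|=0.25108 <1
  x=-3.474: |R|=1.54889 >1
  x=-3.460: |R|=1.53053 >1
  x=-3.321: |R|=1.35535 >1
Stable set (-3.0000, 0).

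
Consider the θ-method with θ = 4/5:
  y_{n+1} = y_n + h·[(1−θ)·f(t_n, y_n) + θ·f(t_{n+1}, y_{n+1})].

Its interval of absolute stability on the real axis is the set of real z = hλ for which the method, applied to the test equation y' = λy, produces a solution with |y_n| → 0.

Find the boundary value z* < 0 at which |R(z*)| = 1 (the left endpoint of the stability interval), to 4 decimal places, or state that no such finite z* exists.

On y'=λy, z=hλ:
  y_{n+1} = y_n + z·[1/5·y_n + 4/5·y_{n+1}] ⇒ (1 − 4/5z)y_{n+1} = (1 + 1/5z)y_n
  ⇒ R(z) = (1 + 1/5z)/(1 − 4/5z).

Need |R(x)|<1, x<0.
x=-1.11: |R|=0.4121
x=-2: |R|=0.2308
x=-10: |R|=0.1111
x=-100: |R|=0.2346
θ=4/5≥1/2 ⇒ |1+1/5x|<|1−4/5x| ∀x<0 ⇒ unbounded interval.

unbounded; (−∞, 0).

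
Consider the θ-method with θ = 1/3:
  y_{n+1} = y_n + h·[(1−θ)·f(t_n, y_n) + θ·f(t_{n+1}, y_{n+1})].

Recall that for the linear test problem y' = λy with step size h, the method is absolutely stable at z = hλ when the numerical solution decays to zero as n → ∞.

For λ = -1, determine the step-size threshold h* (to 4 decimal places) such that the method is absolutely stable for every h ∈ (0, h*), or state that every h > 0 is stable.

(-6.0000,0); λ=-1 ⇒ h* = (6)/1 = 6.0000.

On y'=λy, z=hλ:
  y_{n+1} = y_n + z·[2/3·y_n + 1/3·y_{n+1}] ⇒ (1 − 1/3z)y_{n+1} = (1 + 2/3z)y_n
  so R(z) = (1 + 2/3z)/(1 − 1/3z).

Need |R(x)|<1, x<0.
x=-0.35: |R|=0.6866
R=−1: 1+2/3x = −1+1/3x ⇒ -1/3x=2 ⇒ x=2/(-1/3)=-6.0000
Confirm numerically:
  x=-5.635: |R|=0.95773 <1
  x=-3.003: |R|=0.50075 <1
  x=-2.901: |R|=0.47483 <1
  x=-6.280: |R|=1.03017 >1
  x=-6.166: |R|=1.01811 >1
Stable set (-6.0000, 0).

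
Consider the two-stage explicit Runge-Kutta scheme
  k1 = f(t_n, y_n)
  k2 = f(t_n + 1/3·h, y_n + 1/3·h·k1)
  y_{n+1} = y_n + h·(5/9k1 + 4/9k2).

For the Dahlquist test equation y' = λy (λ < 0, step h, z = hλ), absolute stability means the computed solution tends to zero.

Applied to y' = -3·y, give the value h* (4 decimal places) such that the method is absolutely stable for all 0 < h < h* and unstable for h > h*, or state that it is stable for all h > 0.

Test eqn y'=λy, z=hλ:
  k1=λy_n ⇒ h·k1=z·y_n;  k2=λ(1+1/3z)y_n ⇒ h·k2=z(1+1/3z)y_n
  y_{n+1}/y_n = 1 + 5/9z + 4/9z(1+1/3z) = 1 + z + 4/27z²
  Hence R(z) = 1 + z + 4/27z².

Find x<0 with |R(x)|<1.
x=-1.06: |R|=0.1065
R=1: x+4/27x²=0 ⇒ x=−27/4=-6.7500; min R=1−1/(4·4/27)=-0.6875>−1
Confirm numerically:
  x=-6.707: |R|=0.95727 <1
  x=-4.233: |R|=0.57844 <1
  x=-3.201: |R|=0.68301 <1
  x=-3.074: |R|=0.67408 <1
  x=-7.255: |R|=1.54278 >1
  x=-6.858: |R|=1.10973 >1
  x=-6.806: |R|=1.05646 >1
Interval (-6.7500, 0).

(-6.7500,0); λ=-3 ⇒ h* = (27/4)/3 = 2.2500.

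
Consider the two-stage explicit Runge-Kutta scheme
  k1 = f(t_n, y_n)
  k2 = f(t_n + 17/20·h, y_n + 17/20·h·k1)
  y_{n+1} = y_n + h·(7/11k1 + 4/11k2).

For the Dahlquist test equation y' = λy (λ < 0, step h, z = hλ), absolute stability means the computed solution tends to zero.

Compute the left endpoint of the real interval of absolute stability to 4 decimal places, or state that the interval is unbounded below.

z* = -3.2353.

On y'=λy, z=hλ:
  k1=λy_n ⇒ h·k1=z·y_n;  k2=λ(1+17/20z)y_n ⇒ h·k2=z(1+17/20z)y_n
  y_{n+1}/y_n = 1 + 7/11z + 4/11z(1+17/20z) = 1 + z + 17/55z²
  R(z) = 1 + z + 17/55z².

Solve |R(x)|<1 on ℝ⁻.
x=-1.76: |R|=0.1974
R=1: x+17/55x²=0 ⇒ x=−55/17=-3.2353; min R=1−1/(4·17/55)=0.1912>−1
Confirm numerically:
  x=-3.050: |R|=0.82532 <1
  x=-2.744: |R|=0.58331 <1
  x=-2.091: |R|=0.26043 <1
  x=-2.069: |R|=0.25414 <1
  x=-3.399: |R|=1.17199 >1
  x=-3.342: |R|=1.11023 >1
  x=-3.317: |R|=1.08377 >1
Interval (-3.2353, 0).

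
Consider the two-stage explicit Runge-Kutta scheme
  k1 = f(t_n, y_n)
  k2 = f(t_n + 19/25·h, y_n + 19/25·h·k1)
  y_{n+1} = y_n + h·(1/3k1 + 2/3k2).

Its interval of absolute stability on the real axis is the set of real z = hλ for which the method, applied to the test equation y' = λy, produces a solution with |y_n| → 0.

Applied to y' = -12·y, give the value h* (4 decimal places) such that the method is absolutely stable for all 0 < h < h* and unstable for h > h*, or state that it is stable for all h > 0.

Set f=λy, z=hλ:
  k1=λy_n ⇒ h·k1=z·y_n;  k2=λ(1+19/25z)y_n ⇒ h·k2=z(1+19/25z)y_n
  y_{n+1}/y_n = 1 + 1/3z + 2/3z(1+19/25z) = 1 + z + 38/75z²
  R(z) = 1 + z + 38/75z².

Solve |R(x)|<1 on ℝ⁻.
x=-1.37: |R|=0.5810
R=1: x+38/75x²=0 ⇒ x=−75/38=-1.9737; min R=1−1/(4·38/75)=0.5066>−1
Confirm numerically:
  x=-1.923: |R|=0.95062 <1
  x=-1.380: |R|=0.58490 <1
  x=-1.358: |R|=0.57638 <1
  x=-1.298: |R|=0.55563 <1
  x=-2.310: |R|=1.39362 >1
  x=-2.305: |R|=1.38693 >1
  x=-2.207: |R|=1.26090 >1
Interval (-1.9737, 0).

(-1.9737,0); λ=-12 ⇒ h* = (75/38)/12 = 0.1645.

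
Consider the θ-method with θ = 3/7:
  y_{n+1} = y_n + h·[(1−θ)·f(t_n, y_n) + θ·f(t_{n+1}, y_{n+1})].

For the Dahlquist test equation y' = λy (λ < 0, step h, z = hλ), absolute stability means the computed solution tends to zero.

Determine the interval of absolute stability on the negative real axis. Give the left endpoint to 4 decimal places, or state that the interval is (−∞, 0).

(-14.0000, 0).

Set f=λy, z=hλ:
  y_{n+1} = y_n + z·[4/7·y_n + 3/7·y_{n+1}] ⇒ (1 − 3/7z)y_{n+1} = (1 + 4/7z)y_n
  Hence R(z) = (1 + 4/7z)/(1 − 3/7z).

Need |R(x)|<1, x<0.
x=-1.52: |R|=0.0796
R=−1: 1+4/7x = −1+3/7x ⇒ -1/7x=2 ⇒ x=2/(-1/7)=-14.0000
Confirm numerically:
  x=-13.119: |R|=0.98100 <1
  x=-8.987: |R|=0.85239 <1
  x=-8.904: |R|=0.84884 <1
  x=-6.367: |R|=0.70756 <1
  x=-14.595: |R|=1.01172 >1
  x=-14.437: |R|=1.00869 >1
So |R|<1 on (-14.0000, 0).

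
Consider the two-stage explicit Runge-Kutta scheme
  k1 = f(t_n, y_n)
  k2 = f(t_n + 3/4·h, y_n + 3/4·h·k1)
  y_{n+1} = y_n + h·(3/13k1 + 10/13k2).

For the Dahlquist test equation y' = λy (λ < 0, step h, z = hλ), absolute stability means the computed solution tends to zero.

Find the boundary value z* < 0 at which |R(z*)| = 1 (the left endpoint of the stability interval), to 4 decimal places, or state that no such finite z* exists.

z* = -1.7333.

On y'=λy, z=hλ:
  k1=λy_n ⇒ h·k1=z·y_n;  k2=λ(1+3/4z)y_n ⇒ h·k2=z(1+3/4z)y_n
  y_{n+1}/y_n = 1 + 3/13z + 10/13z(1+3/4z) = 1 + z + 15/26z²
  R(z) = 1 + z + 15/26z².

Find x<0 with |R(x)|<1.
x=-1.57: |R|=0.8521
R=1: x+15/26x²=0 ⇒ x=−26/15=-1.7333; min R=1−1/(4·15/26)=0.5667>−1
Confirm numerically:
  x=-1.486: |R|=0.78796 <1
  x=-1.443: |R|=0.75830 <1
  x=-0.980: |R|=0.57408 <1
  x=-2.323: |R|=1.79027 >1
  x=-1.975: |R|=1.27536 >1
  x=-1.755: |R|=1.02194 >1
So |R|<1 on (-1.7333, 0).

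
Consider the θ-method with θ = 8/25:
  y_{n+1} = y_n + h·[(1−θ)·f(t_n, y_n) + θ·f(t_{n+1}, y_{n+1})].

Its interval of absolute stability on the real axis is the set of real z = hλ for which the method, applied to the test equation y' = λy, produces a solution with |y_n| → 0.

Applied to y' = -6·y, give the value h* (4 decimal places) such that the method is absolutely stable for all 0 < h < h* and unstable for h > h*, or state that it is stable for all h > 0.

With y'=λy (z=hλ):
  y_{n+1} = y_n + z·[17/25·y_n + 8/25·y_{n+1}] ⇒ (1 − 8/25z)y_{n+1} = (1 + 17/25z)y_n
  ⇒ R(z) = (1 + 17/25z)/(1 − 8/25z).

Need |R(x)|<1, x<0.
x=-1.36: |R|=0.0524
R=−1: 1+17/25x = −1+8/25x ⇒ -9/25x=2 ⇒ x=2/(-9/25)=-5.5556
Confirm numerically:
  x=-4.227: |R|=0.79670 <1
  x=-3.995: |R|=0.75342 <1
  x=-3.500: |R|=0.65094 <1
  x=-2.427: |R|=0.36606 <1
  x=-5.998: |R|=1.05456 >1
  x=-5.972: |R|=1.05150 >1
  x=-5.913: |R|=1.04449 >1
Stable set (-5.5556, 0).

(-5.5556,0); λ=-6 ⇒ h* = (50/9)/6 = 0.9259.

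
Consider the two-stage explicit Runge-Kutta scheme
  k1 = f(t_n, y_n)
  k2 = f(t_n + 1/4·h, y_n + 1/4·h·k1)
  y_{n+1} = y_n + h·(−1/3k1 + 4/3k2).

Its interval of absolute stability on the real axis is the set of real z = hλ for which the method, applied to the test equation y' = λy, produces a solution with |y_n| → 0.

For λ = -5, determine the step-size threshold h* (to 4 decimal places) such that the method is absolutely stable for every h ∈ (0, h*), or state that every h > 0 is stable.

Set f=λy, z=hλ:
  k1=λy_n ⇒ h·k1=z·y_n;  k2=λ(1+1/4z)y_n ⇒ h·k2=z(1+1/4z)y_n
  y_{n+1}/y_n = 1 − 1/3z + 4/3z(1+1/4z) = 1 + z + 1/3z²
  so R(z) = 1 + z + 1/3z².

Boundary: |R(x)|=1, x<0.
x=-1.33: |R|=0.2596
R=1: x+1/3x²=0 ⇒ x=−3=-3.0000; min R=1−1/(4·1/3)=0.2500>−1
Confirm numerically:
  x=-2.601: |R|=0.65407 <1
  x=-2.481: |R|=0.57079 <1
  x=-2.081: |R|=0.36252 <1
  x=-1.586: |R|=0.25247 <1
  x=-3.455: |R|=1.52401 >1
  x=-3.163: |R|=1.17186 >1
  x=-3.145: |R|=1.15201 >1
So |R|<1 on (-3.0000, 0).

(-3.0000,0); λ=-5 ⇒ h* = (3)/5 = 0.6000.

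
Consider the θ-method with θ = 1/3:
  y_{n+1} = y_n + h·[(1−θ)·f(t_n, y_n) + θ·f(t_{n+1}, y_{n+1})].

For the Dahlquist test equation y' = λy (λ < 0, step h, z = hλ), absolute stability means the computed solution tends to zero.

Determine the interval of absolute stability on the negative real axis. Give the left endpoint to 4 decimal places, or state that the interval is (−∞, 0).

Test eqn y'=λy, z=hλ:
  y_{n+1} = y_n + z·[2/3·y_n + 1/3·y_{n+1}] ⇒ (1 − 1/3z)y_{n+1} = (1 + 2/3z)y_n
  R(z) = (1 + 2/3z)/(1 − 1/3z).

Need |R(x)|<1, x<0.
x=-0.95: |R|=0.2785
R=−1: 1+2/3x = −1+1/3x ⇒ -1/3x=2 ⇒ x=2/(-1/3)=-6.0000
Confirm numerically:
  x=-5.929: |R|=0.99205 <1
  x=-5.646: |R|=0.95906 <1
  x=-4.743: |R|=0.83766 <1
  x=-2.741: |R|=0.43233 <1
  x=-6.536: |R|=1.05621 >1
  x=-6.259: |R|=1.02797 >1
Stable set (-6.0000, 0).

(-6.0000, 0).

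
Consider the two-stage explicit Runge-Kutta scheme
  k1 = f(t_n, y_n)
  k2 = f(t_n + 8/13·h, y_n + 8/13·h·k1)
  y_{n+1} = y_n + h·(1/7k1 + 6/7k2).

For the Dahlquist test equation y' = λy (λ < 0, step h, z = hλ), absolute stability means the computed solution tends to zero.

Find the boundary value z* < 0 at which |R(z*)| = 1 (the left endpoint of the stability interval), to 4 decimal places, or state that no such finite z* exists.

On y'=λy, z=hλ:
  k1=λy_n ⇒ h·k1=z·y_n;  k2=λ(1+8/13z)y_n ⇒ h·k2=z(1+8/13z)y_n
  y_{n+1}/y_n = 1 + 1/7z + 6/7z(1+8/13z) = 1 + z + 48/91z²
  Hence R(z) = 1 + z + 48/91z².

Find x<0 with |R(x)|<1.
x=-1.19: |R|=0.5570
R=1: x+48/91x²=0 ⇒ x=−91/48=-1.8958; min R=1−1/(4·48/91)=0.5260>−1
Confirm numerically:
  x=-1.342: |R|=0.60796 <1
  x=-1.267: |R|=0.57975 <1
  x=-1.104: |R|=0.53889 <1
  x=-0.857: |R|=0.53040 <1
  x=-2.435: |R|=1.69250 >1
  x=-2.429: |R|=1.68311 >1
Stable set (-1.8958, 0).

left endpoint -1.8958.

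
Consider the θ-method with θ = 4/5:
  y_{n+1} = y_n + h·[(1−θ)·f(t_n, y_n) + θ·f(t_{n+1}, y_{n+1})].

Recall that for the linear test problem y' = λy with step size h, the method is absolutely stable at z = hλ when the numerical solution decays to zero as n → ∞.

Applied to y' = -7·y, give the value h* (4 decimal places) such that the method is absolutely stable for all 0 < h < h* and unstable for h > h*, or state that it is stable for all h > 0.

On y'=λy, z=hλ:
  y_{n+1} = y_n + z·[1/5·y_n + 4/5·y_{n+1}] ⇒ (1 − 4/5z)y_{n+1} = (1 + 1/5z)y_n
  R(z) = (1 + 1/5z)/(1 − 4/5z).

Need |R(x)|<1, x<0.
x=-0.44: |R|=0.6746
x=-2: |R|=0.2308
x=-10: |R|=0.1111
x=-100: |R|=0.2346
θ=4/5≥1/2 ⇒ |1+1/5x|<|1−4/5x| ∀x<0 ⇒ unbounded interval.

(−∞, 0) — no finite endpoint. Any h>0 works for λ=-7.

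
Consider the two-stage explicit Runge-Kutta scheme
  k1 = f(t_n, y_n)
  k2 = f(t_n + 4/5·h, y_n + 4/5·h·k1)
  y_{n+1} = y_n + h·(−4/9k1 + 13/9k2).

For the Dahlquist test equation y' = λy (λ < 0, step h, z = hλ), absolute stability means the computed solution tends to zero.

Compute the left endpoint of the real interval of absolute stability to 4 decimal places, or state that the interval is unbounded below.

Set f=λy, z=hλ:
  k1=λy_n ⇒ h·k1=z·y_n;  k2=λ(1+4/5z)y_n ⇒ h·k2=z(1+4/5z)y_n
  y_{n+1}/y_n = 1 − 4/9z + 13/9z(1+4/5z) = 1 + z + 52/45z²
  Hence R(z) = 1 + z + 52/45z².

Need |R(x)|<1, x<0.
x=-0.33: |R|=0.7958
R=1: x+52/45x²=0 ⇒ x=−45/52=-0.8654; min R=1−1/(4·52/45)=0.7837>−1
Confirm numerically:
  x=-0.537: |R|=0.79623 <1
  x=-0.419: |R|=0.78387 <1
  x=-0.396: |R|=0.78521 <1
  x=-1.380: |R|=1.82064 >1
  x=-1.054: |R|=1.22973 >1
  x=-1.047: |R|=1.21973 >1
Interval (-0.8654, 0).

left endpoint -0.8654.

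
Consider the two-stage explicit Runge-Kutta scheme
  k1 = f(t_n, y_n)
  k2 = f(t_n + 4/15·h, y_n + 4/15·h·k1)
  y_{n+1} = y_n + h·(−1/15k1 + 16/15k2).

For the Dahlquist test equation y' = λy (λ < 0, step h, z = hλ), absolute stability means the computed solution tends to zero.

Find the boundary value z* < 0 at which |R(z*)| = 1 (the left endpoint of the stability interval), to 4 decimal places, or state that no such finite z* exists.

With y'=λy (z=hλ):
  k1=λy_n ⇒ h·k1=z·y_n;  k2=λ(1+4/15z)y_n ⇒ h·k2=z(1+4/15z)y_n
  y_{n+1}/y_n = 1 − 1/15z + 16/15z(1+4/15z) = 1 + z + 64/225z²
  ⇒ R(z) = 1 + z + 64/225z².

Boundary: |R(x)|=1, x<0.
x=-0.96: |R|=0.3021
R=1: x+64/225x²=0 ⇒ x=−225/64=-3.5156; min R=1−1/(4·64/225)=0.1211>−1
Confirm numerically:
  x=-3.116: |R|=0.64580 <1
  x=-2.436: |R|=0.25192 <1
  x=-2.297: |R|=0.20379 <1
  x=-3.999: |R|=1.54984 >1
  x=-3.777: |R|=1.28081 >1
Interval (-3.5156, 0).

left endpoint -3.5156.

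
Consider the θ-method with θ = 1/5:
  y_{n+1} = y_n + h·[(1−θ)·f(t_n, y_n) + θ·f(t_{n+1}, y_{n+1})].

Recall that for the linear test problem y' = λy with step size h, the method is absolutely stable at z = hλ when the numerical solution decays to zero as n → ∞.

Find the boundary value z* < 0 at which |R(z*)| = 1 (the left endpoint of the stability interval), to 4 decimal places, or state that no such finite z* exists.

Set f=λy, z=hλ:
  y_{n+1} = y_n + z·[4/5·y_n + 1/5·y_{n+1}] ⇒ (1 − 1/5z)y_{n+1} = (1 + 4/5z)y_n
  Hence R(z) = (1 + 4/5z)/(1 − 1/5z).

Boundary: |R(x)|=1, x<0.
x=-0.61: |R|=0.4563
R=−1: 1+4/5x = −1+1/5x ⇒ -3/5x=2 ⇒ x=2/(-3/5)=-3.3333
Confirm numerically:
  x=-2.557: |R|=0.69181 <1
  x=-2.406: |R|=0.62436 <1
  x=-1.350: |R|=0.06299 <1
  x=-3.866: |R|=1.18024 >1
  x=-3.684: |R|=1.12114 >1
  x=-3.419: |R|=1.03053 >1
Interval (-3.3333, 0).

left endpoint -3.3333.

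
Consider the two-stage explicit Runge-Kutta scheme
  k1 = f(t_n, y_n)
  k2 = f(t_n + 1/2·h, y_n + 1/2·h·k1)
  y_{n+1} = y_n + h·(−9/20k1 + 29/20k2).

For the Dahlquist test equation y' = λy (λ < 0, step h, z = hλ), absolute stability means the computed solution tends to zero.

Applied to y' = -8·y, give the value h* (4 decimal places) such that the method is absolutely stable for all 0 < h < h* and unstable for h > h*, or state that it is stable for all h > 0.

With y'=λy (z=hλ):
  k1=λy_n ⇒ h·k1=z·y_n;  k2=λ(1+1/2z)y_n ⇒ h·k2=z(1+1/2z)y_n
  y_{n+1}/y_n = 1 − 9/20z + 29/20z(1+1/2z) = 1 + z + 29/40z²
  so R(z) = 1 + z + 29/40z².

Need |R(x)|<1, x<0.
x=-0.56: |R|=0.6674
R=1: x+29/40x²=0 ⇒ x=−40/29=-1.3793; min R=1−1/(4·29/40)=0.6552>−1
Confirm numerically:
  x=-1.158: |R|=0.81420 <1
  x=-1.124: |R|=0.79195 <1
  x=-1.077: |R|=0.76395 <1
  x=-1.915: |R|=1.74374 >1
  x=-1.694: |R|=1.38649 >1
  x=-1.676: |R|=1.36051 >1
Interval (-1.3793, 0).

(-1.3793,0); λ=-8 ⇒ h* = (40/29)/8 = 0.1724.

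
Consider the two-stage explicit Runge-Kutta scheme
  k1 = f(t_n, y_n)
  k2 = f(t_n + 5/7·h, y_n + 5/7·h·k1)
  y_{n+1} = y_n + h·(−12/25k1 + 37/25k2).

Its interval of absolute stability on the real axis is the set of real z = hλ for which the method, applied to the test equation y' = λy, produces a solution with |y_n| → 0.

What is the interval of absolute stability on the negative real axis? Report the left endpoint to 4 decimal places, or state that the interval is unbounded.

(-0.9459, 0).

Test eqn y'=λy, z=hλ:
  k1=λy_n ⇒ h·k1=z·y_n;  k2=λ(1+5/7z)y_n ⇒ h·k2=z(1+5/7z)y_n
  y_{n+1}/y_n = 1 − 12/25z + 37/25z(1+5/7z) = 1 + z + 37/35z²
  ⇒ R(z) = 1 + z + 37/35z².

Boundary: |R(x)|=1, x<0.
x=-0.92: |R|=0.9748
R=1: x+37/35x²=0 ⇒ x=−35/37=-0.9459; min R=1−1/(4·37/35)=0.7635>−1
Confirm numerically:
  x=-0.834: |R|=0.90130 <1
  x=-0.706: |R|=0.82092 <1
  x=-0.687: |R|=0.81194 <1
  x=-0.640: |R|=0.79301 <1
  x=-1.124: |R|=1.21157 >1
  x=-1.031: |R|=1.09270 >1
Stable set (-0.9459, 0).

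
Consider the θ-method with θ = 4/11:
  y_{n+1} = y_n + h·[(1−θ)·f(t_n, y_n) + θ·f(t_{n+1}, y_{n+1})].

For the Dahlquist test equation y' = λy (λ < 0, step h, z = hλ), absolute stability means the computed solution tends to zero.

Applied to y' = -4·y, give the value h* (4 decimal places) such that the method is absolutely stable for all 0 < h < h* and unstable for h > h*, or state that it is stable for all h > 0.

(-7.3333,0); λ=-4 ⇒ h* = (22/3)/4 = 1.8333.

With y'=λy (z=hλ):
  y_{n+1} = y_n + z·[7/11·y_n + 4/11·y_{n+1}] ⇒ (1 − 4/11z)y_{n+1} = (1 + 7/11z)y_n
  ⇒ R(z) = (1 + 7/11z)/(1 − 4/11z).

Boundary: |R(x)|=1, x<0.
x=-0.99: |R|=0.2721
R=−1: 1+7/11x = −1+4/11x ⇒ -3/11x=2 ⇒ x=2/(-3/11)=-7.3333
Confirm numerically:
  x=-6.191: |R|=0.90418 <1
  x=-4.460: |R|=0.70111 <1
  x=-4.306: |R|=0.67822 <1
  x=-7.830: |R|=1.03521 >1
  x=-7.392: |R|=1.00434 >1
So |R|<1 on (-7.3333, 0).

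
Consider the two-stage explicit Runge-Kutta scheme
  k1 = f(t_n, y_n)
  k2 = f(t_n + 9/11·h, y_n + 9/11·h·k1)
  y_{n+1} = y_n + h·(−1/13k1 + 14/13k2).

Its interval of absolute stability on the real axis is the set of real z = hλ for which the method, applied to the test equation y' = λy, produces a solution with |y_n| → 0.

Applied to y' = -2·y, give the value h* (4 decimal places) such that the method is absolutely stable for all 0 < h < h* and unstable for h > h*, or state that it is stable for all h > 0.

Set f=λy, z=hλ:
  k1=λy_n ⇒ h·k1=z·y_n;  k2=λ(1+9/11z)y_n ⇒ h·k2=z(1+9/11z)y_n
  y_{n+1}/y_n = 1 − 1/13z + 14/13z(1+9/11z) = 1 + z + 126/143z²
  Hence R(z) = 1 + z + 126/143z².

Boundary: |R(x)|=1, x<0.
x=-0.45: |R|=0.7284
R=1: x+126/143x²=0 ⇒ x=−143/126=-1.1349; min R=1−1/(4·126/143)=0.7163>−1
Confirm numerically:
  x=-1.077: |R|=0.94504 <1
  x=-1.056: |R|=0.92657 <1
  x=-1.002: |R|=0.88265 <1
  x=-0.901: |R|=0.81429 <1
  x=-1.530: |R|=1.53261 >1
  x=-1.341: |R|=1.24350 >1
  x=-1.239: |R|=1.11362 >1
Stable set (-1.1349, 0).

(-1.1349,0); λ=-2 ⇒ h* = (143/126)/2 = 0.5675.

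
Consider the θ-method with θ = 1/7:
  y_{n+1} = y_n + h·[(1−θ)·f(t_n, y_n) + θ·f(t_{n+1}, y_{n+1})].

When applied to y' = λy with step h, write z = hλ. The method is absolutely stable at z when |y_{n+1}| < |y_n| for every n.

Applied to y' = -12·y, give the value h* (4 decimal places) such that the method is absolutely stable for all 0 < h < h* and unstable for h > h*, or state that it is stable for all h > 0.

Test eqn y'=λy, z=hλ:
  y_{n+1} = y_n + z·[6/7·y_n + 1/7·y_{n+1}] ⇒ (1 − 1/7z)y_{n+1} = (1 + 6/7z)y_n
  R(z) = (1 + 6/7z)/(1 − 1/7z).

Solve |R(x)|<1 on ℝ⁻.
x=-1.23: |R|=0.0462
R=−1: 1+6/7x = −1+1/7x ⇒ -5/7x=2 ⇒ x=2/(-5/7)=-2.8000
Confirm numerically:
  x=-2.307: |R|=0.73515 <1
  x=-2.167: |R|=0.65474 <1
  x=-1.578: |R|=0.28771 <1
  x=-3.373: |R|=1.27620 >1
  x=-3.068: |R|=1.13309 >1
Interval (-2.8000, 0).

(-2.8000,0); λ=-12 ⇒ h* = (14/5)/12 = 0.2333.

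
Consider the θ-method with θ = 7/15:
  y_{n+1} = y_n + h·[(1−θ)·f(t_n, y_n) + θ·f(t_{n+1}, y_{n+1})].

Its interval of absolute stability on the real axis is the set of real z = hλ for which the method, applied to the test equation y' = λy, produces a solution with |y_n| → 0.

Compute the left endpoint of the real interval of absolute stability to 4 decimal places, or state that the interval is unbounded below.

With y'=λy (z=hλ):
  y_{n+1} = y_n + z·[8/15·y_n + 7/15·y_{n+1}] ⇒ (1 − 7/15z)y_{n+1} = (1 + 8/15z)y_n
  R(z) = (1 + 8/15z)/(1 − 7/15z).

Solve |R(x)|<1 on ℝ⁻.
x=-1.13: |R|=0.2601
R=−1: 1+8/15x = −1+7/15x ⇒ -1/15x=2 ⇒ x=2/(-1/15)=-30.0000
Confirm numerically:
  x=-29.223: |R|=0.99646 <1
  x=-22.615: |R|=0.95739 <1
  x=-19.456: |R|=0.93026 <1
  x=-13.012: |R|=0.83986 <1
  x=-30.495: |R|=1.00217 >1
  x=-30.418: |R|=1.00183 >1
Stable set (-30.0000, 0).

z* = -30.0000.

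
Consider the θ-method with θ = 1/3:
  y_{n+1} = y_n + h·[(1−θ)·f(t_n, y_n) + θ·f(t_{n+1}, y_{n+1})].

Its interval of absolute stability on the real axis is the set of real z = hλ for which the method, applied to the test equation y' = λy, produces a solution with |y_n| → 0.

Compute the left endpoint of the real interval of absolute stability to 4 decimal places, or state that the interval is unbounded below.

left endpoint -6.0000.

Set f=λy, z=hλ:
  y_{n+1} = y_n + z·[2/3·y_n + 1/3·y_{n+1}] ⇒ (1 − 1/3z)y_{n+1} = (1 + 2/3z)y_n
  so R(z) = (1 + 2/3z)/(1 − 1/3z).

Find x<0 with |R(x)|<1.
x=-0.93: |R|=0.2901
R=−1: 1+2/3x = −1+1/3x ⇒ -1/3x=2 ⇒ x=2/(-1/3)=-6.0000
Confirm numerically:
  x=-4.501: |R|=0.80016 <1
  x=-4.325: |R|=0.77133 <1
  x=-3.254: |R|=0.56092 <1
  x=-2.688: |R|=0.41772 <1
  x=-6.431: |R|=1.04570 >1
  x=-6.248: |R|=1.02682 >1
  x=-6.046: |R|=1.00509 >1
Stable set (-6.0000, 0).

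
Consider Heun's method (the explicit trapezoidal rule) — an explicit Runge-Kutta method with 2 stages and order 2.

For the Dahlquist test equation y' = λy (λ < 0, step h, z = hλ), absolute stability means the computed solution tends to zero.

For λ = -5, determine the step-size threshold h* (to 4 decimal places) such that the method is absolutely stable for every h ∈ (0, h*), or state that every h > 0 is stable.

(-2.0000,0); λ=-5 ⇒ h* = 0.4000.

Set f=λy, z=hλ:
  order 2, 2-stage ⇒ R(z)=1+z+z^2/2
  (e.g. R(-1.66)=0.71780, |R|=0.71780)

Find x<0 with |R(x)|<1.
x=-1.66: |R|=0.7178
|R(-2.2)|=1.2200 |R(-1)|=0.5000 |R(-0.6)|=0.5800
Bisect:
  x_lo=-2.6033 |R|=1.7853  x_hi=-0.0604 |R|=0.9414
  mid=-1.33187 |R|=0.55507 →hi
  mid=-1.96759 |R|=0.96812 →hi
  mid=-2.28545 |R|=1.32620 →lo
  mid=-2.12652 |R|=1.13453 →lo
  mid=-2.04706 |R|=1.04817 →lo
  mid=-2.00733 |R|=1.00735 →lo
  mid=-1.98746 |R|=0.98754 →hi
  mid=-1.99739 |R|=0.99740 →hi
  mid=-2.00236 |R|=1.00236 →lo
  ...
  [-2.00003,-1.99988] ⇒ x*=-2.0000
So |R|<1 on (-2.0000, 0).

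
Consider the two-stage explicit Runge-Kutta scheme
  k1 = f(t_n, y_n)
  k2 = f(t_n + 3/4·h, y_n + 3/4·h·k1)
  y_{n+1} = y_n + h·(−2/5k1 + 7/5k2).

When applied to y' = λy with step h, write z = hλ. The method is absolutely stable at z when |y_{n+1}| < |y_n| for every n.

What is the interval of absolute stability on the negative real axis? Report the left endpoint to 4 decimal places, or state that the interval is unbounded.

Set f=λy, z=hλ:
  k1=λy_n ⇒ h·k1=z·y_n;  k2=λ(1+3/4z)y_n ⇒ h·k2=z(1+3/4z)y_n
  y_{n+1}/y_n = 1 − 2/5z + 7/5z(1+3/4z) = 1 + z + 21/20z²
  R(z) = 1 + z + 21/20z².

Solve |R(x)|<1 on ℝ⁻.
x=-1.23: |R|=1.3585
R=1: x+21/20x²=0 ⇒ x=−20/21=-0.9524; min R=1−1/(4·21/20)=0.7619>−1
Confirm numerically:
  x=-0.669: |R|=0.80094 <1
  x=-0.579: |R|=0.77300 <1
  x=-0.464: |R|=0.76206 <1
  x=-1.420: |R|=1.69722 >1
  x=-1.252: |R|=1.39388 >1
Stable set (-0.9524, 0).

(-0.9524, 0).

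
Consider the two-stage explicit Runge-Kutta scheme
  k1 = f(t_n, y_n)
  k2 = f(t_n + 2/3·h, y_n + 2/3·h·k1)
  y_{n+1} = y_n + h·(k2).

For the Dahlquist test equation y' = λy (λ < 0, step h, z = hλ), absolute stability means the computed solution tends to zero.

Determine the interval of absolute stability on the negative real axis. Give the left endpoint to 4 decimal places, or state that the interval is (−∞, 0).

Test eqn y'=λy, z=hλ:
  k1=λy_n ⇒ h·k1=z·y_n;  k2=λ(1+2/3z)y_n ⇒ h·k2=z(1+2/3z)y_n
  y_{n+1}/y_n = 1 + z(1+2/3z) = 1 + z + 2/3z²
  so R(z) = 1 + z + 2/3z².

Need |R(x)|<1, x<0.
x=-1.02: |R|=0.6736
R=1: x+2/3x²=0 ⇒ x=−3/2=-1.5000; min R=1−1/(4·2/3)=0.6250>−1
Confirm numerically:
  x=-1.478: |R|=0.97832 <1
  x=-1.059: |R|=0.68865 <1
  x=-0.955: |R|=0.65302 <1
  x=-0.712: |R|=0.62596 <1
  x=-1.788: |R|=1.34330 >1
  x=-1.549: |R|=1.05060 >1
Stable set (-1.5000, 0).

z∈(-1.5000,0).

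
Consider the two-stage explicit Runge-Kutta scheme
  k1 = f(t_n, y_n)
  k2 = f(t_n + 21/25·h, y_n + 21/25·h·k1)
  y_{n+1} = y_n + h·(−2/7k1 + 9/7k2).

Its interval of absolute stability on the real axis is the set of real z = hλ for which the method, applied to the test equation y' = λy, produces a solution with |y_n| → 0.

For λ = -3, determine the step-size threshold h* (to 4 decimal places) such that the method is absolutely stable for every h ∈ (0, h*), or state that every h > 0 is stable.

(-0.9259,0); λ=-3 ⇒ h* = (25/27)/3 = 0.3086.

Set f=λy, z=hλ:
  k1=λy_n ⇒ h·k1=z·y_n;  k2=λ(1+21/25z)y_n ⇒ h·k2=z(1+21/25z)y_n
  y_{n+1}/y_n = 1 − 2/7z + 9/7z(1+21/25z) = 1 + z + 27/25z²
  ⇒ R(z) = 1 + z + 27/25z².

Solve |R(x)|<1 on ℝ⁻.
x=-0.4: |R|=0.7728
R=1: x+27/25x²=0 ⇒ x=−25/27=-0.9259; min R=1−1/(4·27/25)=0.7685>−1
Confirm numerically:
  x=-0.772: |R|=0.87166 <1
  x=-0.563: |R|=0.77933 <1
  x=-0.419: |R|=0.77061 <1
  x=-1.525: |R|=1.98667 >1
  x=-1.436: |R|=1.79106 >1
Interval (-0.9259, 0).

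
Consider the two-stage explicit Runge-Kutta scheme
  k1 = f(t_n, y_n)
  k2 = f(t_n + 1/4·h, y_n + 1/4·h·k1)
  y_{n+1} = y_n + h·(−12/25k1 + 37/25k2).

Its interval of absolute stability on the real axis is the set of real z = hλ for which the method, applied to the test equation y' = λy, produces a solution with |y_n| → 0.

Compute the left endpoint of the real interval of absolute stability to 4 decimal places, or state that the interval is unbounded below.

On y'=λy, z=hλ:
  k1=λy_n ⇒ h·k1=z·y_n;  k2=λ(1+1/4z)y_n ⇒ h·k2=z(1+1/4z)y_n
  y_{n+1}/y_n = 1 − 12/25z + 37/25z(1+1/4z) = 1 + z + 37/100z²
  ⇒ R(z) = 1 + z + 37/100z².

Find x<0 with |R(x)|<1.
x=-1.12: |R|=0.3441
R=1: x+37/100x²=0 ⇒ x=−100/37=-2.7027; min R=1−1/(4·37/100)=0.3243>−1
Confirm numerically:
  x=-2.337: |R|=0.68378 <1
  x=-2.204: |R|=0.59332 <1
  x=-2.056: |R|=0.50804 <1
  x=-1.912: |R|=0.44063 <1
  x=-3.179: |R|=1.56024 >1
  x=-2.982: |R|=1.30816 >1
  x=-2.766: |R|=1.06478 >1
Stable set (-2.7027, 0).

z* = -2.7027.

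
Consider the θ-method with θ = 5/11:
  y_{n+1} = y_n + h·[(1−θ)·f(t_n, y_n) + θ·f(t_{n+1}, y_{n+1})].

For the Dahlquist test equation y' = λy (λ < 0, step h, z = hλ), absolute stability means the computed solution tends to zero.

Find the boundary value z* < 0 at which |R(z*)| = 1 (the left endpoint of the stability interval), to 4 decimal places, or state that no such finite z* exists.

z* = -22.0000.

Set f=λy, z=hλ:
  y_{n+1} = y_n + z·[6/11·y_n + 5/11·y_{n+1}] ⇒ (1 − 5/11z)y_{n+1} = (1 + 6/11z)y_n
  Hence R(z) = (1 + 6/11z)/(1 − 5/11z).

Need |R(x)|<1, x<0.
x=-0.39: |R|=0.6687
R=−1: 1+6/11x = −1+5/11x ⇒ -1/11x=2 ⇒ x=2/(-1/11)=-22.0000
Confirm numerically:
  x=-18.612: |R|=0.96744 <1
  x=-15.303: |R|=0.92348 <1
  x=-15.061: |R|=0.91960 <1
  x=-9.042: |R|=0.76947 <1
  x=-22.596: |R|=1.00481 >1
  x=-22.501: |R|=1.00406 >1
  x=-22.333: |R|=1.00271 >1
Interval (-22.0000, 0).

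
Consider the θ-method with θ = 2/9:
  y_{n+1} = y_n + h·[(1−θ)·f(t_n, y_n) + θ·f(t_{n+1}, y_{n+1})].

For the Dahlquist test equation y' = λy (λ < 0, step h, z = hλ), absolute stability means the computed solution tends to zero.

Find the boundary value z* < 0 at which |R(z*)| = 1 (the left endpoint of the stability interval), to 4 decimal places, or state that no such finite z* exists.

left endpoint -3.6000.

Set f=λy, z=hλ:
  y_{n+1} = y_n + z·[7/9·y_n + 2/9·y_{n+1}] ⇒ (1 − 2/9z)y_{n+1} = (1 + 7/9z)y_n
  ⇒ R(z) = (1 + 7/9z)/(1 − 2/9z).

Need |R(x)|<1, x<0.
x=-1.35: |R|=0.0385
R=−1: 1+7/9x = −1+2/9x ⇒ -5/9x=2 ⇒ x=2/(-5/9)=-3.6000
Confirm numerically:
  x=-3.425: |R|=0.94479 <1
  x=-2.053: |R|=0.40981 <1
  x=-1.939: |R|=0.35510 <1
  x=-4.107: |R|=1.14726 >1
  x=-4.020: |R|=1.12324 >1
Interval (-3.6000, 0).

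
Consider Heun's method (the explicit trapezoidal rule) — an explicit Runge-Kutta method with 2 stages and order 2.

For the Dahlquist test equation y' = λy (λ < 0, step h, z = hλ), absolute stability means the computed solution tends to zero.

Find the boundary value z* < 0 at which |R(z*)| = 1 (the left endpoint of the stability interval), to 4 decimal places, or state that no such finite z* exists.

Test eqn y'=λy, z=hλ:
  order 2, 2-stage ⇒ R(z)=1+z+z^2/2
  (e.g. R(-0.91)=0.50405, |R|=0.50405)

Solve |R(x)|<1 on ℝ⁻.
x=-0.91: |R|=0.5041
|R(-2.38)|=1.4522 |R(-2.25)|=1.2812 |R(-1.97)|=0.9704
Bisect:
  x_lo=-2.6404 |R|=1.8455  x_hi=-0.1431 |R|=0.8672
  mid=-1.39175 |R|=0.57673 →hi
  mid=-2.01608 |R|=1.01620 →lo
  mid=-1.70391 |R|=0.74774 →hi
  mid=-1.85999 |R|=0.86979 →hi
  mid=-1.93803 |R|=0.93995 →hi
  mid=-1.97705 |R|=0.97732 →hi
  mid=-1.99657 |R|=0.99657 →hi
  mid=-2.00632 |R|=1.00634 →lo
  ...
  [-2.00007,-1.99992] ⇒ x*=-2.0000
Stable set (-2.0000, 0).

left endpoint -2.0000.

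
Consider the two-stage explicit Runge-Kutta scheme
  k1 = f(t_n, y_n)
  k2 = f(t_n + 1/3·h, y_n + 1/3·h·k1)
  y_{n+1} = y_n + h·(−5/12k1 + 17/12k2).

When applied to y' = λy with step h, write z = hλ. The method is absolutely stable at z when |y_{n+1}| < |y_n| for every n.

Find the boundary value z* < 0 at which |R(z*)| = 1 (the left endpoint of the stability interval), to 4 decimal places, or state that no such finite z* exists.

Test eqn y'=λy, z=hλ:
  k1=λy_n ⇒ h·k1=z·y_n;  k2=λ(1+1/3z)y_n ⇒ h·k2=z(1+1/3z)y_n
  y_{n+1}/y_n = 1 − 5/12z + 17/12z(1+1/3z) = 1 + z + 17/36z²
  R(z) = 1 + z + 17/36z².

Need |R(x)|<1, x<0.
x=-1.66: |R|=0.6413
R=1: x+17/36x²=0 ⇒ x=−36/17=-2.1176; min R=1−1/(4·17/36)=0.4706>−1
Confirm numerically:
  x=-2.010: |R|=0.89782 <1
  x=-1.076: |R|=0.47073 <1
  x=-0.947: |R|=0.47649 <1
  x=-2.654: |R|=1.67220 >1
  x=-2.612: |R|=1.60976 >1
  x=-2.349: |R|=1.25663 >1
So |R|<1 on (-2.1176, 0).

left endpoint -2.1176.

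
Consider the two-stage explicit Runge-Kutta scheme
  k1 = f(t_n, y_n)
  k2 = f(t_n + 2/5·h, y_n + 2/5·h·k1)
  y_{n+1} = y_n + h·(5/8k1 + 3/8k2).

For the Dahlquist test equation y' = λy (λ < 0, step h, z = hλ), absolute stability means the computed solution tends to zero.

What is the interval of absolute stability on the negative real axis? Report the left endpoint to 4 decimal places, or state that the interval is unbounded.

On y'=λy, z=hλ:
  k1=λy_n ⇒ h·k1=z·y_n;  k2=λ(1+2/5z)y_n ⇒ h·k2=z(1+2/5z)y_n
  y_{n+1}/y_n = 1 + 5/8z + 3/8z(1+2/5z) = 1 + z + 3/20z²
  Hence R(z) = 1 + z + 3/20z².

Find x<0 with |R(x)|<1.
x=-1.02: |R|=0.1361
R=1: x+3/20x²=0 ⇒ x=−20/3=-6.6667; min R=1−1/(4·3/20)=-0.6667>−1
Confirm numerically:
  x=-6.577: |R|=0.91154 <1
  x=-4.272: |R|=0.53450 <1
  x=-3.575: |R|=0.65791 <1
  x=-6.791: |R|=1.12665 >1
  x=-6.702: |R|=1.03552 >1
So |R|<1 on (-6.6667, 0).

(-6.6667, 0).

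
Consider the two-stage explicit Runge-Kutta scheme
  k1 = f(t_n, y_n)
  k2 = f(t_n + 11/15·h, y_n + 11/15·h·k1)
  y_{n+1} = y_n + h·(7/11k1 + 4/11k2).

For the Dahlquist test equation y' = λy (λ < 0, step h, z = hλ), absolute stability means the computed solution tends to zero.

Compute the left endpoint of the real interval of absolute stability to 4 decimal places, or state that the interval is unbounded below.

z* = -3.7500.

With y'=λy (z=hλ):
  k1=λy_n ⇒ h·k1=z·y_n;  k2=λ(1+11/15z)y_n ⇒ h·k2=z(1+11/15z)y_n
  y_{n+1}/y_n = 1 + 7/11z + 4/11z(1+11/15z) = 1 + z + 4/15z²
  Hence R(z) = 1 + z + 4/15z².

Boundary: |R(x)|=1, x<0.
x=-0.89: |R|=0.3212
R=1: x+4/15x²=0 ⇒ x=−15/4=-3.7500; min R=1−1/(4·4/15)=0.0625>−1
Confirm numerically:
  x=-3.536: |R|=0.79821 <1
  x=-3.474: |R|=0.74431 <1
  x=-2.170: |R|=0.08571 <1
  x=-4.173: |R|=1.47071 >1
  x=-3.972: |R|=1.23514 >1
Interval (-3.7500, 0).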